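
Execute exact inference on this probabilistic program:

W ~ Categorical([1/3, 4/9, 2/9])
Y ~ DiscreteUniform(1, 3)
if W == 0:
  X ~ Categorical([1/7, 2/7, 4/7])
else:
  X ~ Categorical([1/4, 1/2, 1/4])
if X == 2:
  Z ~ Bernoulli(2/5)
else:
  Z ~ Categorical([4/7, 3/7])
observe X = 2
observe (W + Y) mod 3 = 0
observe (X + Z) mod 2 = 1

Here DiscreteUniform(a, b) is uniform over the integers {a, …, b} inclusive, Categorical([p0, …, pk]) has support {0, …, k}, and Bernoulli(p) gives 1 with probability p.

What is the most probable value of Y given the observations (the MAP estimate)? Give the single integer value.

argmax_v P(Y = v | obs) = 3

Enumerate traces; 3 have nonzero weight after conditioning:
  (W=0, Y=3, X=2, Z=1) weight 8/315
  (W=1, Y=2, X=2, Z=1) weight 2/135
  (W=2, Y=1, X=2, Z=1) weight 1/135
Group by Y:
  weight(Y=1) = 1/135
  weight(Y=2) = 2/135
  weight(Y=3) = 8/315
Total weight = 1/135 + 2/135 + 8/315 = 1/21
P(Y=1 | obs) = 1/135 / 1/21 = 7/45
P(Y=2 | obs) = 2/135 / 1/21 = 14/45
P(Y=3 | obs) = 8/315 / 1/21 = 8/15
argmax = 3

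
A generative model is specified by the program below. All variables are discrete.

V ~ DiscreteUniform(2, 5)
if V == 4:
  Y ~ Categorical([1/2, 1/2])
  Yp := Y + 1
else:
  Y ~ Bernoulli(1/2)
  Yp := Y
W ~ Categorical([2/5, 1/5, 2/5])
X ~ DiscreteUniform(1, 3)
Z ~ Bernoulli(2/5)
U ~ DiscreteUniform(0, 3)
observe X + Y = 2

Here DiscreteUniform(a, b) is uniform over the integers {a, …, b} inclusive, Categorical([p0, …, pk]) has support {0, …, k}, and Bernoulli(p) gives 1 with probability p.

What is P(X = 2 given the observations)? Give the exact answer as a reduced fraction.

P(X = 2 | obs) = 1/2

Enumerate traces; 192 have nonzero weight after conditioning:
  (V=2, Y=0, W=0, X=2, Z=0, U=0) weight 1/400
  (V=2, Y=0, W=0, X=2, Z=0, U=1) weight 1/400
  (V=2, Y=0, W=0, X=2, Z=0, U=2) weight 1/400
  (V=2, Y=0, W=0, X=2, Z=0, U=3) weight 1/400
  (V=2, Y=0, W=0, X=2, Z=1, U=0) weight 1/600
  (V=2, Y=0, W=0, X=2, Z=1, U=1) weight 1/600
  (V=2, Y=0, W=0, X=2, Z=1, U=2) weight 1/600
  (V=2, Y=0, W=0, X=2, Z=1, U=3) weight 1/600
  (V=2, Y=1, W=0, X=1, Z=0, U=0) weight 1/400
  … 183 more
Group by X:
  weight(X=1) = 1/6
  weight(X=2) = 1/6
Total weight = 1/6 + 1/6 = 1/3
P(X=1 | obs) = 1/6 / 1/3 = 1/2
P(X=2 | obs) = 1/6 / 1/3 = 1/2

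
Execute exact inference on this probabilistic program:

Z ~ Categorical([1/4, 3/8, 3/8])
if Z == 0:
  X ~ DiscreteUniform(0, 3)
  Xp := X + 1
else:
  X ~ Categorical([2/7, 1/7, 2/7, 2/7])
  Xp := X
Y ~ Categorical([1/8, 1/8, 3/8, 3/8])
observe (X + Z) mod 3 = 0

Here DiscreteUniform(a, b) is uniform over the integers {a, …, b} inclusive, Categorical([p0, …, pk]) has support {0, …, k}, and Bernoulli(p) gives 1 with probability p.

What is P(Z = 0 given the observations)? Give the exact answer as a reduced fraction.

P(Z = 0 | obs) = 7/16

Enumerate traces; 16 have nonzero weight after conditioning:
  (Z=0, X=0, Y=0) weight 1/128
  (Z=0, X=0, Y=1) weight 1/128
  (Z=0, X=0, Y=2) weight 3/128
  (Z=0, X=0, Y=3) weight 3/128
  (Z=0, X=3, Y=0) weight 1/128
  (Z=0, X=3, Y=1) weight 1/128
  (Z=0, X=3, Y=2) weight 3/128
  (Z=0, X=3, Y=3) weight 3/128
  (Z=1, X=2, Y=0) weight 3/224
  (Z=2, X=1, Y=0) weight 3/448
  … 6 more
Group by Z:
  weight(Z=0) = 1/8
  weight(Z=1) = 3/28
  weight(Z=2) = 3/56
Total weight = 1/8 + 3/28 + 3/56 = 2/7
P(Z=0 | obs) = 1/8 / 2/7 = 7/16
P(Z=1 | obs) = 3/28 / 2/7 = 3/8
P(Z=2 | obs) = 3/56 / 2/7 = 3/16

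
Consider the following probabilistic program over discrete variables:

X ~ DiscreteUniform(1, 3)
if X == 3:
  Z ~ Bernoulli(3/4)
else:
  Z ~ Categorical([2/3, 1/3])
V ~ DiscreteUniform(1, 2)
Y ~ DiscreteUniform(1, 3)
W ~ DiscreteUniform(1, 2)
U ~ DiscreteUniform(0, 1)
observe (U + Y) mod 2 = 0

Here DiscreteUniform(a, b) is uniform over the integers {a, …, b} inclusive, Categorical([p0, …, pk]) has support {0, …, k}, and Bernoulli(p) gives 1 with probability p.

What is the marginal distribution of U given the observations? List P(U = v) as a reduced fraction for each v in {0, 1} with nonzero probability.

Enumerate traces; 72 have nonzero weight after conditioning:
  (X=1, Z=0, V=1, Y=1, W=1, U=1) weight 1/108
  (X=1, Z=0, V=1, Y=1, W=2, U=1) weight 1/108
  (X=1, Z=0, V=1, Y=2, W=1, U=0) weight 1/108
  (X=1, Z=0, V=1, Y=2, W=2, U=0) weight 1/108
  (X=1, Z=0, V=1, Y=3, W=1, U=1) weight 1/108
  (X=1, Z=0, V=1, Y=3, W=2, U=1) weight 1/108
  (X=1, Z=0, V=2, Y=1, W=1, U=1) weight 1/108
  (X=1, Z=0, V=2, Y=1, W=2, U=1) weight 1/108
  … 64 more
Group by U:
  weight(U=0) = 1/6
  weight(U=1) = 1/3
Total weight = 1/6 + 1/3 = 1/2
P(U=0 | obs) = 1/6 / 1/2 = 1/3
P(U=1 | obs) = 1/3 / 1/2 = 2/3

P(U=0) = 1/3, P(U=1) = 2/3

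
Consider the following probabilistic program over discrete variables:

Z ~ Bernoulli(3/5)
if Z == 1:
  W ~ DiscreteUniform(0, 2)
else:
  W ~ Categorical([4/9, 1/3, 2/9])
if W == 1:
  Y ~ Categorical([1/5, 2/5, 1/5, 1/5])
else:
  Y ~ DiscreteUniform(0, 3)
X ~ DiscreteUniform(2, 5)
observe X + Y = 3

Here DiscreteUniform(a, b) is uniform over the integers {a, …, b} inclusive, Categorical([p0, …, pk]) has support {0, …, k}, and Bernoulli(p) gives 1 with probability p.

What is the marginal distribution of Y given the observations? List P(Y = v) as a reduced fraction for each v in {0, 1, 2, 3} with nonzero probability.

P(Y=0) = 7/16, P(Y=1) = 9/16

Enumerate traces; 12 have nonzero weight after conditioning:
  (Z=0, W=0, Y=0, X=3) weight 1/90
  (Z=0, W=0, Y=1, X=2) weight 1/90
  (Z=0, W=1, Y=0, X=3) weight 1/150
  (Z=0, W=1, Y=1, X=2) weight 1/75
  (Z=0, W=2, Y=0, X=3) weight 1/180
  (Z=0, W=2, Y=1, X=2) weight 1/180
  (Z=1, W=0, Y=0, X=3) weight 1/80
  (Z=1, W=0, Y=1, X=2) weight 1/80
  … 4 more
Group by Y:
  weight(Y=0) = 7/120
  weight(Y=1) = 3/40
Total weight = 7/120 + 3/40 = 2/15
P(Y=0 | obs) = 7/120 / 2/15 = 7/16
P(Y=1 | obs) = 3/40 / 2/15 = 9/16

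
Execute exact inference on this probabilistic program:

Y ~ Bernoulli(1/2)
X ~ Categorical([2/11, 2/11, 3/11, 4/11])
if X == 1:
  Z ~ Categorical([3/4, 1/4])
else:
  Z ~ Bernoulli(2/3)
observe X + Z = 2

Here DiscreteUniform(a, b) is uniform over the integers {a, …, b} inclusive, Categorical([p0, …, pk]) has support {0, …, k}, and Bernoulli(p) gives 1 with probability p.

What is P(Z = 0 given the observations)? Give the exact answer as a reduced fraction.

P(Z = 0 | obs) = 2/3

Enumerate traces; 4 have nonzero weight after conditioning:
  (Y=0, X=1, Z=1) weight 1/44
  (Y=0, X=2, Z=0) weight 1/22
  (Y=1, X=1, Z=1) weight 1/44
  (Y=1, X=2, Z=0) weight 1/22
Group by Z:
  weight(Z=0) = 1/11
  weight(Z=1) = 1/22
Total weight = 1/11 + 1/22 = 3/22
P(Z=0 | obs) = 1/11 / 3/22 = 2/3
P(Z=1 | obs) = 1/22 / 3/22 = 1/3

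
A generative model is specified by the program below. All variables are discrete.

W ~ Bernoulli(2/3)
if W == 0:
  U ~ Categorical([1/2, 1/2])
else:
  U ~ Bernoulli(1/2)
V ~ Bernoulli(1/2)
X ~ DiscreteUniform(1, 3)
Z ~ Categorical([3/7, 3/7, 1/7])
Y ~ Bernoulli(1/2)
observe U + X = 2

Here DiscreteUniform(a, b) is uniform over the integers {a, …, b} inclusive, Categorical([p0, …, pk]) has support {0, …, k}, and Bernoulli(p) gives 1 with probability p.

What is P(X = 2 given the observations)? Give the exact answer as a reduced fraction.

Enumerate traces; 48 have nonzero weight after conditioning:
  (W=0, U=0, V=0, X=2, Z=0, Y=0) weight 1/168
  (W=0, U=0, V=0, X=2, Z=0, Y=1) weight 1/168
  (W=0, U=0, V=0, X=2, Z=1, Y=0) weight 1/168
  (W=0, U=0, V=0, X=2, Z=1, Y=1) weight 1/168
  (W=0, U=0, V=0, X=2, Z=2, Y=0) weight 1/504
  (W=0, U=0, V=0, X=2, Z=2, Y=1) weight 1/504
  (W=0, U=0, V=1, X=2, Z=0, Y=0) weight 1/168
  (W=0, U=0, V=1, X=2, Z=0, Y=1) weight 1/168
  (W=0, U=1, V=0, X=1, Z=0, Y=0) weight 1/168
  … 39 more
Group by X:
  weight(X=1) = 1/6
  weight(X=2) = 1/6
Total weight = 1/6 + 1/6 = 1/3
P(X=1 | obs) = 1/6 / 1/3 = 1/2
P(X=2 | obs) = 1/6 / 1/3 = 1/2

P(X = 2 | obs) = 1/2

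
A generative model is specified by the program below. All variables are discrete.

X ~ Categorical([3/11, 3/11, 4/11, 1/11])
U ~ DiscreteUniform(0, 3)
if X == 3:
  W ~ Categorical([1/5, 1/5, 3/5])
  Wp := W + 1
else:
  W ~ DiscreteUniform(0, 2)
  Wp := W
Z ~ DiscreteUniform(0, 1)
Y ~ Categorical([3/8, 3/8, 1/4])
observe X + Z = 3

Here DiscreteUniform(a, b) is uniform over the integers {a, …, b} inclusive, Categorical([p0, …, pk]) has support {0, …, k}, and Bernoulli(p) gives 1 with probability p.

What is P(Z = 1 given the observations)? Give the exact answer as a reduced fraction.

Enumerate traces; 72 have nonzero weight after conditioning:
  (X=2, U=0, W=0, Z=1, Y=0) weight 1/176
  (X=2, U=0, W=0, Z=1, Y=1) weight 1/176
  (X=2, U=0, W=0, Z=1, Y=2) weight 1/264
  (X=2, U=0, W=1, Z=1, Y=0) weight 1/176
  (X=2, U=0, W=1, Z=1, Y=1) weight 1/176
  (X=2, U=0, W=1, Z=1, Y=2) weight 1/264
  (X=2, U=0, W=2, Z=1, Y=0) weight 1/176
  (X=2, U=0, W=2, Z=1, Y=1) weight 1/176
  (X=3, U=0, W=0, Z=0, Y=0) weight 3/3520
  … 63 more
Group by Z:
  weight(Z=0) = 1/22
  weight(Z=1) = 2/11
Total weight = 1/22 + 2/11 = 5/22
P(Z=0 | obs) = 1/22 / 5/22 = 1/5
P(Z=1 | obs) = 2/11 / 5/22 = 4/5

P(Z = 1 | obs) = 4/5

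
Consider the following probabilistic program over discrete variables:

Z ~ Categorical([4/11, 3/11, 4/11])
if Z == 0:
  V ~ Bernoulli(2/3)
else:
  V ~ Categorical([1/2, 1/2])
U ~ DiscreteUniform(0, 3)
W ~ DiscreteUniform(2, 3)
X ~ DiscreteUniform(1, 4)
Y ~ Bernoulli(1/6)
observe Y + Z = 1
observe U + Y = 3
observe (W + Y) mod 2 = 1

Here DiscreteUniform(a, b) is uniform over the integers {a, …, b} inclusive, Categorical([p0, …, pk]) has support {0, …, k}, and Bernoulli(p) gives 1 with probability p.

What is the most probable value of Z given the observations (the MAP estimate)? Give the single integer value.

argmax_v P(Z = v | obs) = 1

Enumerate traces; 16 have nonzero weight after conditioning:
  (Z=0, V=0, U=2, W=2, X=1, Y=1) weight 1/1584
  (Z=0, V=0, U=2, W=2, X=2, Y=1) weight 1/1584
  (Z=0, V=0, U=2, W=2, X=3, Y=1) weight 1/1584
  (Z=0, V=0, U=2, W=2, X=4, Y=1) weight 1/1584
  (Z=0, V=1, U=2, W=2, X=1, Y=1) weight 1/792
  (Z=0, V=1, U=2, W=2, X=2, Y=1) weight 1/792
  (Z=0, V=1, U=2, W=2, X=3, Y=1) weight 1/792
  (Z=0, V=1, U=2, W=2, X=4, Y=1) weight 1/792
  (Z=1, V=0, U=3, W=3, X=1, Y=0) weight 5/1408
  … 7 more
Group by Z:
  weight(Z=0) = 1/132
  weight(Z=1) = 5/176
Total weight = 1/132 + 5/176 = 19/528
P(Z=0 | obs) = 1/132 / 19/528 = 4/19
P(Z=1 | obs) = 5/176 / 19/528 = 15/19
argmax = 1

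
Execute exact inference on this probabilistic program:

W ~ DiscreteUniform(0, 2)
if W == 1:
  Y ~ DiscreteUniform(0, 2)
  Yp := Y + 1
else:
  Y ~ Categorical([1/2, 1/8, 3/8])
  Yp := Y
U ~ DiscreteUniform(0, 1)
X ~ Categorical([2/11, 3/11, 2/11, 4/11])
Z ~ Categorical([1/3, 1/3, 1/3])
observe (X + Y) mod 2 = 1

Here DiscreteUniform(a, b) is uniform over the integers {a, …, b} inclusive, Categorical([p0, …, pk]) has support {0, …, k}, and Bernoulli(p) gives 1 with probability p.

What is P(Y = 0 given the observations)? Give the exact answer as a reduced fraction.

Enumerate traces; 108 have nonzero weight after conditioning:
  (W=0, Y=0, U=0, X=1, Z=0) weight 1/132
  (W=0, Y=0, U=0, X=1, Z=1) weight 1/132
  (W=0, Y=0, U=0, X=1, Z=2) weight 1/132
  (W=0, Y=0, U=0, X=3, Z=0) weight 1/99
  (W=0, Y=0, U=0, X=3, Z=1) weight 1/99
  (W=0, Y=0, U=0, X=3, Z=2) weight 1/99
  (W=0, Y=0, U=1, X=1, Z=0) weight 1/132
  (W=0, Y=0, U=1, X=1, Z=1) weight 1/132
  (W=0, Y=1, U=0, X=0, Z=0) weight 1/792
  (W=0, Y=2, U=0, X=1, Z=0) weight 1/176
  … 98 more
Group by Y:
  weight(Y=0) = 28/99
  weight(Y=1) = 7/99
  weight(Y=2) = 91/396
Total weight = 28/99 + 7/99 + 91/396 = 7/12
P(Y=0 | obs) = 28/99 / 7/12 = 16/33
P(Y=1 | obs) = 7/99 / 7/12 = 4/33
P(Y=2 | obs) = 91/396 / 7/12 = 13/33

P(Y = 0 | obs) = 16/33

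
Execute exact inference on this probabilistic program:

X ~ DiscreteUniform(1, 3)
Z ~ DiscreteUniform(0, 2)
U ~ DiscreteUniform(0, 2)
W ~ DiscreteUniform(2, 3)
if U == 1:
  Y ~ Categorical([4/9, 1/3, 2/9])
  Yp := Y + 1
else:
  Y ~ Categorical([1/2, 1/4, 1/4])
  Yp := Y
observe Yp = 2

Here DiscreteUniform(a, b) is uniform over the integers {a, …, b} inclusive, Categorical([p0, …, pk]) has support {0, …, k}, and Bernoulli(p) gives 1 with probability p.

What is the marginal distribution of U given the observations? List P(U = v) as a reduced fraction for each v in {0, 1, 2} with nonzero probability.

P(U=0) = 3/10, P(U=1) = 2/5, P(U=2) = 3/10

Enumerate traces; 54 have nonzero weight after conditioning:
  (X=1, Z=0, U=0, W=2, Y=2) weight 1/216
  (X=1, Z=0, U=0, W=3, Y=2) weight 1/216
  (X=1, Z=0, U=1, W=2, Y=1) weight 1/162
  (X=1, Z=0, U=1, W=3, Y=1) weight 1/162
  (X=1, Z=0, U=2, W=2, Y=2) weight 1/216
  (X=1, Z=0, U=2, W=3, Y=2) weight 1/216
  (X=1, Z=1, U=0, W=2, Y=2) weight 1/216
  (X=1, Z=1, U=0, W=3, Y=2) weight 1/216
  … 46 more
Group by U:
  weight(U=0) = 1/12
  weight(U=1) = 1/9
  weight(U=2) = 1/12
Total weight = 1/12 + 1/9 + 1/12 = 5/18
P(U=0 | obs) = 1/12 / 5/18 = 3/10
P(U=1 | obs) = 1/9 / 5/18 = 2/5
P(U=2 | obs) = 1/12 / 5/18 = 3/10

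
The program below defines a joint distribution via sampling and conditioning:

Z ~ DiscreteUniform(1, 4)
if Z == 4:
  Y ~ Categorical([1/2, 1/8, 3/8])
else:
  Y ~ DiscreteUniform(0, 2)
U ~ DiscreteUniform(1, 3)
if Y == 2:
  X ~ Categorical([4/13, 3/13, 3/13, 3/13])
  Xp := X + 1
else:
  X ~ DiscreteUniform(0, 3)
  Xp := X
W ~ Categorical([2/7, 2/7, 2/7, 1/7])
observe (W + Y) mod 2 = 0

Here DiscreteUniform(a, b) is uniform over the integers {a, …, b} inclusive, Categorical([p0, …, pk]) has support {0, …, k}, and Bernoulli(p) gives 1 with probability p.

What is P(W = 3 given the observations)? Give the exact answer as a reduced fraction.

P(W = 3 | obs) = 9/119

Enumerate traces; 288 have nonzero weight after conditioning:
  (Z=1, Y=0, U=1, X=0, W=0) weight 1/504
  (Z=1, Y=0, U=1, X=0, W=2) weight 1/504
  (Z=1, Y=0, U=1, X=1, W=0) weight 1/504
  (Z=1, Y=0, U=1, X=1, W=2) weight 1/504
  (Z=1, Y=0, U=1, X=2, W=0) weight 1/504
  (Z=1, Y=0, U=1, X=2, W=2) weight 1/504
  (Z=1, Y=0, U=1, X=3, W=0) weight 1/504
  (Z=1, Y=0, U=1, X=3, W=2) weight 1/504
  (Z=1, Y=1, U=1, X=0, W=1) weight 1/504
  (Z=1, Y=1, U=1, X=0, W=3) weight 1/1008
  … 278 more
Group by W:
  weight(W=0) = 23/112
  weight(W=1) = 9/112
  weight(W=2) = 23/112
  weight(W=3) = 9/224
Total weight = 23/112 + 9/112 + 23/112 + 9/224 = 17/32
P(W=0 | obs) = 23/112 / 17/32 = 46/119
P(W=1 | obs) = 9/112 / 17/32 = 18/119
P(W=2 | obs) = 23/112 / 17/32 = 46/119
P(W=3 | obs) = 9/224 / 17/32 = 9/119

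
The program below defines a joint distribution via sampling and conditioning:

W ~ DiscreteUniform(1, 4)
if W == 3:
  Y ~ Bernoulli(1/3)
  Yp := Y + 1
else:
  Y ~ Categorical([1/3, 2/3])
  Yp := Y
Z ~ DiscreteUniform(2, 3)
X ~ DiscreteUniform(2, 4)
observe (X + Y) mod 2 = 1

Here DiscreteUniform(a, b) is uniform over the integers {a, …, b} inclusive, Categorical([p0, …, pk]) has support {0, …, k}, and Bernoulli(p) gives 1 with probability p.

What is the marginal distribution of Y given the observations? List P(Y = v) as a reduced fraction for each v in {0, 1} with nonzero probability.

P(Y=0) = 5/19, P(Y=1) = 14/19

Enumerate traces; 24 have nonzero weight after conditioning:
  (W=1, Y=0, Z=2, X=3) weight 1/72
  (W=1, Y=0, Z=3, X=3) weight 1/72
  (W=1, Y=1, Z=2, X=2) weight 1/36
  (W=1, Y=1, Z=2, X=4) weight 1/36
  (W=1, Y=1, Z=3, X=2) weight 1/36
  (W=1, Y=1, Z=3, X=4) weight 1/36
  (W=2, Y=0, Z=2, X=3) weight 1/72
  (W=2, Y=0, Z=3, X=3) weight 1/72
  … 16 more
Group by Y:
  weight(Y=0) = 5/36
  weight(Y=1) = 7/18
Total weight = 5/36 + 7/18 = 19/36
P(Y=0 | obs) = 5/36 / 19/36 = 5/19
P(Y=1 | obs) = 7/18 / 19/36 = 14/19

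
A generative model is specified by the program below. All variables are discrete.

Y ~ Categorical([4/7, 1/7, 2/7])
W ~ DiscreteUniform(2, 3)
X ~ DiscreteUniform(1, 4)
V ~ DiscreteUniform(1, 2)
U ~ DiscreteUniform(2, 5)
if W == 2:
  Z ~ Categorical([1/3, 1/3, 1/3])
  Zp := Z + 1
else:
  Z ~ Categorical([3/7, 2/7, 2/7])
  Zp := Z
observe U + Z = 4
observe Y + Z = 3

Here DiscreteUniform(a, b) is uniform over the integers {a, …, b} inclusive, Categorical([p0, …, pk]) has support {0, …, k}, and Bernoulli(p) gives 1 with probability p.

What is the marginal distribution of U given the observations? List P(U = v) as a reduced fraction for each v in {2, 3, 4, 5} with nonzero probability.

Enumerate traces; 32 have nonzero weight after conditioning:
  (Y=1, W=2, X=1, V=1, U=2, Z=2) weight 1/1344
  (Y=1, W=2, X=1, V=2, U=2, Z=2) weight 1/1344
  (Y=1, W=2, X=2, V=1, U=2, Z=2) weight 1/1344
  (Y=1, W=2, X=2, V=2, U=2, Z=2) weight 1/1344
  (Y=1, W=2, X=3, V=1, U=2, Z=2) weight 1/1344
  (Y=1, W=2, X=3, V=2, U=2, Z=2) weight 1/1344
  (Y=1, W=2, X=4, V=1, U=2, Z=2) weight 1/1344
  (Y=1, W=2, X=4, V=2, U=2, Z=2) weight 1/1344
  (Y=2, W=2, X=1, V=1, U=3, Z=1) weight 1/672
  … 23 more
Group by U:
  weight(U=2) = 13/1176
  weight(U=3) = 13/588
Total weight = 13/1176 + 13/588 = 13/392
P(U=2 | obs) = 13/1176 / 13/392 = 1/3
P(U=3 | obs) = 13/588 / 13/392 = 2/3

P(U=2) = 1/3, P(U=3) = 2/3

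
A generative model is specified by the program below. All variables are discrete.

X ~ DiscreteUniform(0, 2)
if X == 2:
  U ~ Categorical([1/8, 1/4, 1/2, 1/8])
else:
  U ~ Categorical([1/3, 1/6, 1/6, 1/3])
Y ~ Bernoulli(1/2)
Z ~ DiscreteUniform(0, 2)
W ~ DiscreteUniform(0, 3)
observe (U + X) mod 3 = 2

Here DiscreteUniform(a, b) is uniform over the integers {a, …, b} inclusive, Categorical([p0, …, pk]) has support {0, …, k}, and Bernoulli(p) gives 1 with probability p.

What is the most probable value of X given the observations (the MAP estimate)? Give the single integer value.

Enumerate traces; 96 have nonzero weight after conditioning:
  (X=0, U=2, Y=0, Z=0, W=0) weight 1/432
  (X=0, U=2, Y=0, Z=0, W=1) weight 1/432
  (X=0, U=2, Y=0, Z=0, W=2) weight 1/432
  (X=0, U=2, Y=0, Z=0, W=3) weight 1/432
  (X=0, U=2, Y=0, Z=1, W=0) weight 1/432
  (X=0, U=2, Y=0, Z=1, W=1) weight 1/432
  (X=0, U=2, Y=0, Z=1, W=2) weight 1/432
  (X=0, U=2, Y=0, Z=1, W=3) weight 1/432
  (X=1, U=1, Y=0, Z=0, W=0) weight 1/432
  (X=2, U=0, Y=0, Z=0, W=0) weight 1/576
  … 86 more
Group by X:
  weight(X=0) = 1/18
  weight(X=1) = 1/18
  weight(X=2) = 1/12
Total weight = 1/18 + 1/18 + 1/12 = 7/36
P(X=0 | obs) = 1/18 / 7/36 = 2/7
P(X=1 | obs) = 1/18 / 7/36 = 2/7
P(X=2 | obs) = 1/12 / 7/36 = 3/7
argmax = 2

argmax_v P(X = v | obs) = 2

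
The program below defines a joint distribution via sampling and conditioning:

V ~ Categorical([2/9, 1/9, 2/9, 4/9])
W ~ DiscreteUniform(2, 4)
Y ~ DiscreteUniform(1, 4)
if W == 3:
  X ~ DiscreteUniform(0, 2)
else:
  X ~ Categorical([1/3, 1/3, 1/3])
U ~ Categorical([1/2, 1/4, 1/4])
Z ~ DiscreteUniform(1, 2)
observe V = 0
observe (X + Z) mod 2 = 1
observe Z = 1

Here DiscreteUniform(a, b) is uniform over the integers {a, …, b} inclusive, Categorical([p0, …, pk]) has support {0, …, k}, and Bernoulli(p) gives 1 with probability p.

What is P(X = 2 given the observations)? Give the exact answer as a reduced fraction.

P(X = 2 | obs) = 1/2

Enumerate traces; 72 have nonzero weight after conditioning:
  (V=0, W=2, Y=1, X=0, U=0, Z=1) weight 1/648
  (V=0, W=2, Y=1, X=0, U=1, Z=1) weight 1/1296
  (V=0, W=2, Y=1, X=0, U=2, Z=1) weight 1/1296
  (V=0, W=2, Y=1, X=2, U=0, Z=1) weight 1/648
  (V=0, W=2, Y=1, X=2, U=1, Z=1) weight 1/1296
  (V=0, W=2, Y=1, X=2, U=2, Z=1) weight 1/1296
  (V=0, W=2, Y=2, X=0, U=0, Z=1) weight 1/648
  (V=0, W=2, Y=2, X=0, U=1, Z=1) weight 1/1296
  … 64 more
Group by X:
  weight(X=0) = 1/27
  weight(X=2) = 1/27
Total weight = 1/27 + 1/27 = 2/27
P(X=0 | obs) = 1/27 / 2/27 = 1/2
P(X=2 | obs) = 1/27 / 2/27 = 1/2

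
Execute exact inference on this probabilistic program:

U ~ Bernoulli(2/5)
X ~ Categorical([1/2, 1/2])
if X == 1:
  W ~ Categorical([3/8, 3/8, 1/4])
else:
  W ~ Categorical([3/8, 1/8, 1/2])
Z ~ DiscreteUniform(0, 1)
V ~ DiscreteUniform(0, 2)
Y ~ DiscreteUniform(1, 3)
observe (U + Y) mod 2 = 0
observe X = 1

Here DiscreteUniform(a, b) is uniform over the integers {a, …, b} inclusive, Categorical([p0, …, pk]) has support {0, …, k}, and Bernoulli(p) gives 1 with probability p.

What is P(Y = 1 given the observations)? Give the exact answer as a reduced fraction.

P(Y = 1 | obs) = 2/7

Enumerate traces; 54 have nonzero weight after conditioning:
  (U=0, X=1, W=0, Z=0, V=0, Y=2) weight 1/160
  (U=0, X=1, W=0, Z=0, V=1, Y=2) weight 1/160
  (U=0, X=1, W=0, Z=0, V=2, Y=2) weight 1/160
  (U=0, X=1, W=0, Z=1, V=0, Y=2) weight 1/160
  (U=0, X=1, W=0, Z=1, V=1, Y=2) weight 1/160
  (U=0, X=1, W=0, Z=1, V=2, Y=2) weight 1/160
  (U=0, X=1, W=1, Z=0, V=0, Y=2) weight 1/160
  (U=0, X=1, W=1, Z=0, V=1, Y=2) weight 1/160
  (U=1, X=1, W=0, Z=0, V=0, Y=1) weight 1/240
  (U=1, X=1, W=0, Z=0, V=0, Y=3) weight 1/240
  … 44 more
Group by Y:
  weight(Y=1) = 1/15
  weight(Y=2) = 1/10
  weight(Y=3) = 1/15
Total weight = 1/15 + 1/10 + 1/15 = 7/30
P(Y=1 | obs) = 1/15 / 7/30 = 2/7
P(Y=2 | obs) = 1/10 / 7/30 = 3/7
P(Y=3 | obs) = 1/15 / 7/30 = 2/7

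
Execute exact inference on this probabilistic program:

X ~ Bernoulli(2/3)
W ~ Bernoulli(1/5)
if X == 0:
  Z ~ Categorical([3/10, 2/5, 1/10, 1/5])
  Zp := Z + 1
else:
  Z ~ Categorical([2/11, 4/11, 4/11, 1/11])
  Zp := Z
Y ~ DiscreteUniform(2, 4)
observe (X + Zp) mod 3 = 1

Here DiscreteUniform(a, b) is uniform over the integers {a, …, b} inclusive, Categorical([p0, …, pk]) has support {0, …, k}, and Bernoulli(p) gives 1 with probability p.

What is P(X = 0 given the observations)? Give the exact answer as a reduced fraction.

Enumerate traces; 24 have nonzero weight after conditioning:
  (X=0, W=0, Z=0, Y=2) weight 2/75
  (X=0, W=0, Z=0, Y=3) weight 2/75
  (X=0, W=0, Z=0, Y=4) weight 2/75
  (X=0, W=0, Z=3, Y=2) weight 4/225
  (X=0, W=0, Z=3, Y=3) weight 4/225
  (X=0, W=0, Z=3, Y=4) weight 4/225
  (X=0, W=1, Z=0, Y=2) weight 1/150
  (X=0, W=1, Z=0, Y=3) weight 1/150
  (X=1, W=0, Z=0, Y=2) weight 16/495
  … 15 more
Group by X:
  weight(X=0) = 1/6
  weight(X=1) = 2/11
Total weight = 1/6 + 2/11 = 23/66
P(X=0 | obs) = 1/6 / 23/66 = 11/23
P(X=1 | obs) = 2/11 / 23/66 = 12/23

P(X = 0 | obs) = 11/23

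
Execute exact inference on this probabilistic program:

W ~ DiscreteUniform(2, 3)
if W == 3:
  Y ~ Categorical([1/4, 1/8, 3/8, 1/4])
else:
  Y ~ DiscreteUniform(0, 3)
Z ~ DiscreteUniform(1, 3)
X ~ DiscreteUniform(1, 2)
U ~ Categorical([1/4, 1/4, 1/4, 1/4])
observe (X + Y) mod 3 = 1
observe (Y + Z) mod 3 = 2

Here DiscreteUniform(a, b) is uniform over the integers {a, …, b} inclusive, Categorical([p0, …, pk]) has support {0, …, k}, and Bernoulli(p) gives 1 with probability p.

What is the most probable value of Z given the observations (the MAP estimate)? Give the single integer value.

Enumerate traces; 24 have nonzero weight after conditioning:
  (W=2, Y=0, Z=2, X=1, U=0) weight 1/192
  (W=2, Y=0, Z=2, X=1, U=1) weight 1/192
  (W=2, Y=0, Z=2, X=1, U=2) weight 1/192
  (W=2, Y=0, Z=2, X=1, U=3) weight 1/192
  (W=2, Y=2, Z=3, X=2, U=0) weight 1/192
  (W=2, Y=2, Z=3, X=2, U=1) weight 1/192
  (W=2, Y=2, Z=3, X=2, U=2) weight 1/192
  (W=2, Y=2, Z=3, X=2, U=3) weight 1/192
  … 16 more
Group by Z:
  weight(Z=2) = 1/12
  weight(Z=3) = 5/96
Total weight = 1/12 + 5/96 = 13/96
P(Z=2 | obs) = 1/12 / 13/96 = 8/13
P(Z=3 | obs) = 5/96 / 13/96 = 5/13
argmax = 2

argmax_v P(Z = v | obs) = 2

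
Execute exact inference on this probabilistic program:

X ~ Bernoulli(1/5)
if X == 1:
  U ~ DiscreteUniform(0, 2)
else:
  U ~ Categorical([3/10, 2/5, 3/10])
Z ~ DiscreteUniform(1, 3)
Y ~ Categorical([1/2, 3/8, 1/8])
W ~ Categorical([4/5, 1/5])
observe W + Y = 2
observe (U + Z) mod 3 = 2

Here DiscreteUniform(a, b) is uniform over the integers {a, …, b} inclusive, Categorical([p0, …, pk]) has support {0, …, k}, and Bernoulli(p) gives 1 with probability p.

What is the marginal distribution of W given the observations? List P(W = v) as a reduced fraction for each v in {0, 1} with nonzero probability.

Enumerate traces; 12 have nonzero weight after conditioning:
  (X=0, U=0, Z=2, Y=1, W=1) weight 3/500
  (X=0, U=0, Z=2, Y=2, W=0) weight 1/125
  (X=0, U=1, Z=1, Y=1, W=1) weight 1/125
  (X=0, U=1, Z=1, Y=2, W=0) weight 4/375
  (X=0, U=2, Z=3, Y=1, W=1) weight 3/500
  (X=0, U=2, Z=3, Y=2, W=0) weight 1/125
  (X=1, U=0, Z=2, Y=1, W=1) weight 1/600
  (X=1, U=0, Z=2, Y=2, W=0) weight 1/450
  … 4 more
Group by W:
  weight(W=0) = 1/30
  weight(W=1) = 1/40
Total weight = 1/30 + 1/40 = 7/120
P(W=0 | obs) = 1/30 / 7/120 = 4/7
P(W=1 | obs) = 1/40 / 7/120 = 3/7

P(W=0) = 4/7, P(W=1) = 3/7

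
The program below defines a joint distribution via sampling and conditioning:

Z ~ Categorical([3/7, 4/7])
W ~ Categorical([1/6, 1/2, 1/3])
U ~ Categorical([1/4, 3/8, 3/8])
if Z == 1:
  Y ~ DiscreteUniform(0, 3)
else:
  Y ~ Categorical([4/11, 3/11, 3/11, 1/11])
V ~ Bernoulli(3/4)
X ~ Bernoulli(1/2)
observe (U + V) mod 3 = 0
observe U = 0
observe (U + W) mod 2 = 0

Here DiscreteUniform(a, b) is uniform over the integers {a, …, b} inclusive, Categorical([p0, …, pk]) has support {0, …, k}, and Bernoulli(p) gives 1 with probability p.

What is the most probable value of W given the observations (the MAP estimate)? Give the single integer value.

argmax_v P(W = v | obs) = 2

Enumerate traces; 32 have nonzero weight after conditioning:
  (Z=0, W=0, U=0, Y=0, V=0, X=0) weight 1/1232
  (Z=0, W=0, U=0, Y=0, V=0, X=1) weight 1/1232
  (Z=0, W=0, U=0, Y=1, V=0, X=0) weight 3/4928
  (Z=0, W=0, U=0, Y=1, V=0, X=1) weight 3/4928
  (Z=0, W=0, U=0, Y=2, V=0, X=0) weight 3/4928
  (Z=0, W=0, U=0, Y=2, V=0, X=1) weight 3/4928
  (Z=0, W=0, U=0, Y=3, V=0, X=0) weight 1/4928
  (Z=0, W=0, U=0, Y=3, V=0, X=1) weight 1/4928
  (Z=0, W=2, U=0, Y=0, V=0, X=0) weight 1/616
  … 23 more
Group by W:
  weight(W=0) = 1/96
  weight(W=2) = 1/48
Total weight = 1/96 + 1/48 = 1/32
P(W=0 | obs) = 1/96 / 1/32 = 1/3
P(W=2 | obs) = 1/48 / 1/32 = 2/3
argmax = 2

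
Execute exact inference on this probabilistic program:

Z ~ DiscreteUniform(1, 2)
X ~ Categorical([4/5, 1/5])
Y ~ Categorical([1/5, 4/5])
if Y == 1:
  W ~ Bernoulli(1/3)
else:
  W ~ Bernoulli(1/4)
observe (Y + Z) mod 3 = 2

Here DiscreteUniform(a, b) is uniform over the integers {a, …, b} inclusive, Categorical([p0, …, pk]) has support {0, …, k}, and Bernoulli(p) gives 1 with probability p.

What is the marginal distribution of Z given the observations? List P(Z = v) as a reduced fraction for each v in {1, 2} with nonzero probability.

P(Z=1) = 4/5, P(Z=2) = 1/5

Enumerate traces; 8 have nonzero weight after conditioning:
  (Z=1, X=0, Y=1, W=0) weight 16/75
  (Z=1, X=0, Y=1, W=1) weight 8/75
  (Z=1, X=1, Y=1, W=0) weight 4/75
  (Z=1, X=1, Y=1, W=1) weight 2/75
  (Z=2, X=0, Y=0, W=0) weight 3/50
  (Z=2, X=0, Y=0, W=1) weight 1/50
  (Z=2, X=1, Y=0, W=0) weight 3/200
  (Z=2, X=1, Y=0, W=1) weight 1/200
Group by Z:
  weight(Z=1) = 2/5
  weight(Z=2) = 1/10
Total weight = 2/5 + 1/10 = 1/2
P(Z=1 | obs) = 2/5 / 1/2 = 4/5
P(Z=2 | obs) = 1/10 / 1/2 = 1/5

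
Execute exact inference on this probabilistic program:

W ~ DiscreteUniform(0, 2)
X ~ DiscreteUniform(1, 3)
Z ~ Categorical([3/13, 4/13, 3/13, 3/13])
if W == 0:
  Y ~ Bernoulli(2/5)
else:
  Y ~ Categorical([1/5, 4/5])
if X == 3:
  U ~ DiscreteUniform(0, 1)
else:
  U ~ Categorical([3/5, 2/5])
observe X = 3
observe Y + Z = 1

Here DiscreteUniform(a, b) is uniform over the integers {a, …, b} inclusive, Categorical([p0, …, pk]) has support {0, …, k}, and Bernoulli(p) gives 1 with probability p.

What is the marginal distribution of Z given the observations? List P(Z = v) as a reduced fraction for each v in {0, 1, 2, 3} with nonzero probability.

Enumerate traces; 12 have nonzero weight after conditioning:
  (W=0, X=3, Z=0, Y=1, U=0) weight 1/195
  (W=0, X=3, Z=0, Y=1, U=1) weight 1/195
  (W=0, X=3, Z=1, Y=0, U=0) weight 2/195
  (W=0, X=3, Z=1, Y=0, U=1) weight 2/195
  (W=1, X=3, Z=0, Y=1, U=0) weight 2/195
  (W=1, X=3, Z=0, Y=1, U=1) weight 2/195
  (W=1, X=3, Z=1, Y=0, U=0) weight 2/585
  (W=1, X=3, Z=1, Y=0, U=1) weight 2/585
  … 4 more
Group by Z:
  weight(Z=0) = 2/39
  weight(Z=1) = 4/117
Total weight = 2/39 + 4/117 = 10/117
P(Z=0 | obs) = 2/39 / 10/117 = 3/5
P(Z=1 | obs) = 4/117 / 10/117 = 2/5

P(Z=0) = 3/5, P(Z=1) = 2/5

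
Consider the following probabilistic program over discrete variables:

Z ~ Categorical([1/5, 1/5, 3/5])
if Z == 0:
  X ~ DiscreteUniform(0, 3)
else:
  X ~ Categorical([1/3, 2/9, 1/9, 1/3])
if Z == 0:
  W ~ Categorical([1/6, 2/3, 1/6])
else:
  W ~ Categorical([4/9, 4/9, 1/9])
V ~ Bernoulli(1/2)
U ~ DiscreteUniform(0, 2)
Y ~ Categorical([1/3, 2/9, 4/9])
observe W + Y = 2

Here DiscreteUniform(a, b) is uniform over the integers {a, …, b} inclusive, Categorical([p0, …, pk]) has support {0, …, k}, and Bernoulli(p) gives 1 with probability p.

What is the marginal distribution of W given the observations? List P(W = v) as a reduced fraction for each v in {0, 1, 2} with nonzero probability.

P(W=0) = 140/261, P(W=1) = 88/261, P(W=2) = 11/87

Enumerate traces; 216 have nonzero weight after conditioning:
  (Z=0, X=0, W=0, V=0, U=0, Y=2) weight 1/1620
  (Z=0, X=0, W=0, V=0, U=1, Y=2) weight 1/1620
  (Z=0, X=0, W=0, V=0, U=2, Y=2) weight 1/1620
  (Z=0, X=0, W=0, V=1, U=0, Y=2) weight 1/1620
  (Z=0, X=0, W=0, V=1, U=1, Y=2) weight 1/1620
  (Z=0, X=0, W=0, V=1, U=2, Y=2) weight 1/1620
  (Z=0, X=0, W=1, V=0, U=0, Y=1) weight 1/810
  (Z=0, X=0, W=1, V=0, U=1, Y=1) weight 1/810
  (Z=0, X=0, W=2, V=0, U=0, Y=0) weight 1/2160
  … 207 more
Group by W:
  weight(W=0) = 14/81
  weight(W=1) = 44/405
  weight(W=2) = 11/270
Total weight = 14/81 + 44/405 + 11/270 = 29/90
P(W=0 | obs) = 14/81 / 29/90 = 140/261
P(W=1 | obs) = 44/405 / 29/90 = 88/261
P(W=2 | obs) = 11/270 / 29/90 = 11/87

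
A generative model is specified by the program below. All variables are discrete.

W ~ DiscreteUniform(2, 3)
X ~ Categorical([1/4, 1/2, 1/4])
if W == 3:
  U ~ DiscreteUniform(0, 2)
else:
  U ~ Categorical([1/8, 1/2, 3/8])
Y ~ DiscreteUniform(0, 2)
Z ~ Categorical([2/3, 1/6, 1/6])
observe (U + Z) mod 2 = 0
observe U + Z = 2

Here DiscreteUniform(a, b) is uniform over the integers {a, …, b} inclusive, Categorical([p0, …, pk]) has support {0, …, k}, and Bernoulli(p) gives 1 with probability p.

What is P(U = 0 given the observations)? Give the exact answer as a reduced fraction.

P(U = 0 | obs) = 1/9

Enumerate traces; 54 have nonzero weight after conditioning:
  (W=2, X=0, U=0, Y=0, Z=2) weight 1/1152
  (W=2, X=0, U=0, Y=1, Z=2) weight 1/1152
  (W=2, X=0, U=0, Y=2, Z=2) weight 1/1152
  (W=2, X=0, U=1, Y=0, Z=1) weight 1/288
  (W=2, X=0, U=1, Y=1, Z=1) weight 1/288
  (W=2, X=0, U=1, Y=2, Z=1) weight 1/288
  (W=2, X=0, U=2, Y=0, Z=0) weight 1/96
  (W=2, X=0, U=2, Y=1, Z=0) weight 1/96
  … 46 more
Group by U:
  weight(U=0) = 11/288
  weight(U=1) = 5/72
  weight(U=2) = 17/72
Total weight = 11/288 + 5/72 + 17/72 = 11/32
P(U=0 | obs) = 11/288 / 11/32 = 1/9
P(U=1 | obs) = 5/72 / 11/32 = 20/99
P(U=2 | obs) = 17/72 / 11/32 = 68/99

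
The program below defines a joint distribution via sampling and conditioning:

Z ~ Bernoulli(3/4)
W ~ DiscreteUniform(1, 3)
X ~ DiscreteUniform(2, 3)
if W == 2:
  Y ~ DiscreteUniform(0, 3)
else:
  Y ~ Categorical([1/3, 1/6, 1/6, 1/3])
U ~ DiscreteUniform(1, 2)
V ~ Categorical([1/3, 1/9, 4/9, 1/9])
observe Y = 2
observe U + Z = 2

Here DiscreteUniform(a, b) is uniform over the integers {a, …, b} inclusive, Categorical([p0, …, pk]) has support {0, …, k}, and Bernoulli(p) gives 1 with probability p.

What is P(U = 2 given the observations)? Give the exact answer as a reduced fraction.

Enumerate traces; 48 have nonzero weight after conditioning:
  (Z=0, W=1, X=2, Y=2, U=2, V=0) weight 1/864
  (Z=0, W=1, X=2, Y=2, U=2, V=1) weight 1/2592
  (Z=0, W=1, X=2, Y=2, U=2, V=2) weight 1/648
  (Z=0, W=1, X=2, Y=2, U=2, V=3) weight 1/2592
  (Z=0, W=1, X=3, Y=2, U=2, V=0) weight 1/864
  (Z=0, W=1, X=3, Y=2, U=2, V=1) weight 1/2592
  (Z=0, W=1, X=3, Y=2, U=2, V=2) weight 1/648
  (Z=0, W=1, X=3, Y=2, U=2, V=3) weight 1/2592
  (Z=1, W=1, X=2, Y=2, U=1, V=0) weight 1/288
  … 39 more
Group by U:
  weight(U=1) = 7/96
  weight(U=2) = 7/288
Total weight = 7/96 + 7/288 = 7/72
P(U=1 | obs) = 7/96 / 7/72 = 3/4
P(U=2 | obs) = 7/288 / 7/72 = 1/4

P(U = 2 | obs) = 1/4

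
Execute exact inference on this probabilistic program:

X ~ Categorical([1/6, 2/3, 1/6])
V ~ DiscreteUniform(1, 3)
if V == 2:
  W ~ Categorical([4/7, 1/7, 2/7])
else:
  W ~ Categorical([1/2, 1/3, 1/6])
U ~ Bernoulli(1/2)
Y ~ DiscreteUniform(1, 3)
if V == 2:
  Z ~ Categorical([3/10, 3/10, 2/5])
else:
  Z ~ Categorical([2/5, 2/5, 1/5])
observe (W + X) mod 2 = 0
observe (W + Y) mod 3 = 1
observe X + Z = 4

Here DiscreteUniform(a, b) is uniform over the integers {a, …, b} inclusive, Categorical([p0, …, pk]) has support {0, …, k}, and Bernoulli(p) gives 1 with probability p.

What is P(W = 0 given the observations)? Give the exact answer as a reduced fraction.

Enumerate traces; 12 have nonzero weight after conditioning:
  (X=2, V=1, W=0, U=0, Y=1, Z=2) weight 1/1080
  (X=2, V=1, W=0, U=1, Y=1, Z=2) weight 1/1080
  (X=2, V=1, W=2, U=0, Y=2, Z=2) weight 1/3240
  (X=2, V=1, W=2, U=1, Y=2, Z=2) weight 1/3240
  (X=2, V=2, W=0, U=0, Y=1, Z=2) weight 2/945
  (X=2, V=2, W=0, U=1, Y=1, Z=2) weight 2/945
  (X=2, V=2, W=2, U=0, Y=2, Z=2) weight 1/945
  (X=2, V=2, W=2, U=1, Y=2, Z=2) weight 1/945
  … 4 more
Group by W:
  weight(W=0) = 1/126
  weight(W=2) = 19/5670
Total weight = 1/126 + 19/5670 = 32/2835
P(W=0 | obs) = 1/126 / 32/2835 = 45/64
P(W=2 | obs) = 19/5670 / 32/2835 = 19/64

P(W = 0 | obs) = 45/64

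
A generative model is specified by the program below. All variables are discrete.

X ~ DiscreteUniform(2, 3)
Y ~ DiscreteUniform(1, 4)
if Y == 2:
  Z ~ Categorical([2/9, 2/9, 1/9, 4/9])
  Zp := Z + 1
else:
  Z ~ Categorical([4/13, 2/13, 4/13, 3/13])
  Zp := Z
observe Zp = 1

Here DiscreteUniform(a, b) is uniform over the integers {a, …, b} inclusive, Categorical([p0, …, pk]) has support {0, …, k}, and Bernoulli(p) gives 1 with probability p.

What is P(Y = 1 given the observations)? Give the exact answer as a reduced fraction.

P(Y = 1 | obs) = 9/40

Enumerate traces; 8 have nonzero weight after conditioning:
  (X=2, Y=1, Z=1) weight 1/52
  (X=2, Y=2, Z=0) weight 1/36
  (X=2, Y=3, Z=1) weight 1/52
  (X=2, Y=4, Z=1) weight 1/52
  (X=3, Y=1, Z=1) weight 1/52
  (X=3, Y=2, Z=0) weight 1/36
  (X=3, Y=3, Z=1) weight 1/52
  (X=3, Y=4, Z=1) weight 1/52
Group by Y:
  weight(Y=1) = 1/26
  weight(Y=2) = 1/18
  weight(Y=3) = 1/26
  weight(Y=4) = 1/26
Total weight = 1/26 + 1/18 + 1/26 + 1/26 = 20/117
P(Y=1 | obs) = 1/26 / 20/117 = 9/40
P(Y=2 | obs) = 1/18 / 20/117 = 13/40
P(Y=3 | obs) = 1/26 / 20/117 = 9/40
P(Y=4 | obs) = 1/26 / 20/117 = 9/40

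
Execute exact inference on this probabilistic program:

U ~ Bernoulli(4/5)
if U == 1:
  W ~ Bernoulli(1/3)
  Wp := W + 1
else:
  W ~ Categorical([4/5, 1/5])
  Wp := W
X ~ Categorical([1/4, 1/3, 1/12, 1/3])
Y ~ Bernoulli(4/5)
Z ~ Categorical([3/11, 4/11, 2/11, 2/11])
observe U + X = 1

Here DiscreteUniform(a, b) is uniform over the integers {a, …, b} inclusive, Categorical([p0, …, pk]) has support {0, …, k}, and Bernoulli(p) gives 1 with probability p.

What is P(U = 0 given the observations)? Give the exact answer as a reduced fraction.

Enumerate traces; 32 have nonzero weight after conditioning:
  (U=0, W=0, X=1, Y=0, Z=0) weight 4/1375
  (U=0, W=0, X=1, Y=0, Z=1) weight 16/4125
  (U=0, W=0, X=1, Y=0, Z=2) weight 8/4125
  (U=0, W=0, X=1, Y=0, Z=3) weight 8/4125
  (U=0, W=0, X=1, Y=1, Z=0) weight 16/1375
  (U=0, W=0, X=1, Y=1, Z=1) weight 64/4125
  (U=0, W=0, X=1, Y=1, Z=2) weight 32/4125
  (U=0, W=0, X=1, Y=1, Z=3) weight 32/4125
  (U=1, W=0, X=0, Y=0, Z=0) weight 2/275
  … 23 more
Group by U:
  weight(U=0) = 1/15
  weight(U=1) = 1/5
Total weight = 1/15 + 1/5 = 4/15
P(U=0 | obs) = 1/15 / 4/15 = 1/4
P(U=1 | obs) = 1/5 / 4/15 = 3/4

P(U = 0 | obs) = 1/4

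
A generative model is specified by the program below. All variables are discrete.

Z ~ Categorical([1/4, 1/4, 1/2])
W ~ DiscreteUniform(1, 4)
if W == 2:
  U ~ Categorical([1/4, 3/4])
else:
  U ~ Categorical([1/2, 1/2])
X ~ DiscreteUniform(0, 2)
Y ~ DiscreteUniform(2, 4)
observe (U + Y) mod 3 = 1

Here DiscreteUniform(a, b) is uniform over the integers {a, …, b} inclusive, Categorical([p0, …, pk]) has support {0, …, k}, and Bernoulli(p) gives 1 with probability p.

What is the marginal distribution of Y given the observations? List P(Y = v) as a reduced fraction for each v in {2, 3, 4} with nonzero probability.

Enumerate traces; 72 have nonzero weight after conditioning:
  (Z=0, W=1, U=0, X=0, Y=4) weight 1/288
  (Z=0, W=1, U=0, X=1, Y=4) weight 1/288
  (Z=0, W=1, U=0, X=2, Y=4) weight 1/288
  (Z=0, W=1, U=1, X=0, Y=3) weight 1/288
  (Z=0, W=1, U=1, X=1, Y=3) weight 1/288
  (Z=0, W=1, U=1, X=2, Y=3) weight 1/288
  (Z=0, W=2, U=0, X=0, Y=4) weight 1/576
  (Z=0, W=2, U=0, X=1, Y=4) weight 1/576
  … 64 more
Group by Y:
  weight(Y=3) = 3/16
  weight(Y=4) = 7/48
Total weight = 3/16 + 7/48 = 1/3
P(Y=3 | obs) = 3/16 / 1/3 = 9/16
P(Y=4 | obs) = 7/48 / 1/3 = 7/16

P(Y=3) = 9/16, P(Y=4) = 7/16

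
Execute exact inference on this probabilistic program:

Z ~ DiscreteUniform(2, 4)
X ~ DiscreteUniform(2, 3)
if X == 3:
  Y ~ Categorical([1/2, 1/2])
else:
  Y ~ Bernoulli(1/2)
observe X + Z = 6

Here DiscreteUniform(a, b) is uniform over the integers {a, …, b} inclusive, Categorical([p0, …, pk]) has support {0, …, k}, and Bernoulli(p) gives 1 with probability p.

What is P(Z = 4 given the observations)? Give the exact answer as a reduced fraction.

Enumerate traces; 4 have nonzero weight after conditioning:
  (Z=3, X=3, Y=0) weight 1/12
  (Z=3, X=3, Y=1) weight 1/12
  (Z=4, X=2, Y=0) weight 1/12
  (Z=4, X=2, Y=1) weight 1/12
Group by Z:
  weight(Z=3) = 1/6
  weight(Z=4) = 1/6
Total weight = 1/6 + 1/6 = 1/3
P(Z=3 | obs) = 1/6 / 1/3 = 1/2
P(Z=4 | obs) = 1/6 / 1/3 = 1/2

P(Z = 4 | obs) = 1/2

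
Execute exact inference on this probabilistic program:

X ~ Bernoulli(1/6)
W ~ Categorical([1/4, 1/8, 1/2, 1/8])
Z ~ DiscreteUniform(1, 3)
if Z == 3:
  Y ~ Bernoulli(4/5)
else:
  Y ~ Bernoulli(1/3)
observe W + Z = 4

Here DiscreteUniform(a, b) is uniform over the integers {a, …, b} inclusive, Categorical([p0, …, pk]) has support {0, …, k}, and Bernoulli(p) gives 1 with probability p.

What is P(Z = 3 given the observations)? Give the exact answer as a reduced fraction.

P(Z = 3 | obs) = 1/6

Enumerate traces; 12 have nonzero weight after conditioning:
  (X=0, W=1, Z=3, Y=0) weight 1/144
  (X=0, W=1, Z=3, Y=1) weight 1/36
  (X=0, W=2, Z=2, Y=0) weight 5/54
  (X=0, W=2, Z=2, Y=1) weight 5/108
  (X=0, W=3, Z=1, Y=0) weight 5/216
  (X=0, W=3, Z=1, Y=1) weight 5/432
  (X=1, W=1, Z=3, Y=0) weight 1/720
  (X=1, W=1, Z=3, Y=1) weight 1/180
  … 4 more
Group by Z:
  weight(Z=1) = 1/24
  weight(Z=2) = 1/6
  weight(Z=3) = 1/24
Total weight = 1/24 + 1/6 + 1/24 = 1/4
P(Z=1 | obs) = 1/24 / 1/4 = 1/6
P(Z=2 | obs) = 1/6 / 1/4 = 2/3
P(Z=3 | obs) = 1/24 / 1/4 = 1/6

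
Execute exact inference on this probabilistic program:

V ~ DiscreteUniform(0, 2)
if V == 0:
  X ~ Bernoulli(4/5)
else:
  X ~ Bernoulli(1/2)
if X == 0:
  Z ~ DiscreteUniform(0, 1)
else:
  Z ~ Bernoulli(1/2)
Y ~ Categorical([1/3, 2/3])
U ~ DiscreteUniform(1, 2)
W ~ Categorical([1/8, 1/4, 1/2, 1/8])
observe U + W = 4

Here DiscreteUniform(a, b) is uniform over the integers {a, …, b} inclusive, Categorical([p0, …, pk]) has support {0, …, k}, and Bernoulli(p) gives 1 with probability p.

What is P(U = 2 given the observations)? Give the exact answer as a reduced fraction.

P(U = 2 | obs) = 4/5

Enumerate traces; 48 have nonzero weight after conditioning:
  (V=0, X=0, Z=0, Y=0, U=1, W=3) weight 1/1440
  (V=0, X=0, Z=0, Y=0, U=2, W=2) weight 1/360
  (V=0, X=0, Z=0, Y=1, U=1, W=3) weight 1/720
  (V=0, X=0, Z=0, Y=1, U=2, W=2) weight 1/180
  (V=0, X=0, Z=1, Y=0, U=1, W=3) weight 1/1440
  (V=0, X=0, Z=1, Y=0, U=2, W=2) weight 1/360
  (V=0, X=0, Z=1, Y=1, U=1, W=3) weight 1/720
  (V=0, X=0, Z=1, Y=1, U=2, W=2) weight 1/180
  … 40 more
Group by U:
  weight(U=1) = 1/16
  weight(U=2) = 1/4
Total weight = 1/16 + 1/4 = 5/16
P(U=1 | obs) = 1/16 / 5/16 = 1/5
P(U=2 | obs) = 1/4 / 5/16 = 4/5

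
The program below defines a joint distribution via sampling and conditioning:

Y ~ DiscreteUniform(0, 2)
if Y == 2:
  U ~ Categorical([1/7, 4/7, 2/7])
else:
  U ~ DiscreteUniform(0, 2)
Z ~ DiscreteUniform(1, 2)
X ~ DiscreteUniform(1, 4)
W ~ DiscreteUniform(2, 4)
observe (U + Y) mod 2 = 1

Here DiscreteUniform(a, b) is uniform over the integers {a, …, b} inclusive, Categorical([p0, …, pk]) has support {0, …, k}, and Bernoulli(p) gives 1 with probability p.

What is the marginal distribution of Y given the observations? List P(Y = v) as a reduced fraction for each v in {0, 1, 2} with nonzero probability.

P(Y=0) = 7/33, P(Y=1) = 14/33, P(Y=2) = 4/11

Enumerate traces; 96 have nonzero weight after conditioning:
  (Y=0, U=1, Z=1, X=1, W=2) weight 1/216
  (Y=0, U=1, Z=1, X=1, W=3) weight 1/216
  (Y=0, U=1, Z=1, X=1, W=4) weight 1/216
  (Y=0, U=1, Z=1, X=2, W=2) weight 1/216
  (Y=0, U=1, Z=1, X=2, W=3) weight 1/216
  (Y=0, U=1, Z=1, X=2, W=4) weight 1/216
  (Y=0, U=1, Z=1, X=3, W=2) weight 1/216
  (Y=0, U=1, Z=1, X=3, W=3) weight 1/216
  (Y=1, U=0, Z=1, X=1, W=2) weight 1/216
  (Y=2, U=1, Z=1, X=1, W=2) weight 1/126
  … 86 more
Group by Y:
  weight(Y=0) = 1/9
  weight(Y=1) = 2/9
  weight(Y=2) = 4/21
Total weight = 1/9 + 2/9 + 4/21 = 11/21
P(Y=0 | obs) = 1/9 / 11/21 = 7/33
P(Y=1 | obs) = 2/9 / 11/21 = 14/33
P(Y=2 | obs) = 4/21 / 11/21 = 4/11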